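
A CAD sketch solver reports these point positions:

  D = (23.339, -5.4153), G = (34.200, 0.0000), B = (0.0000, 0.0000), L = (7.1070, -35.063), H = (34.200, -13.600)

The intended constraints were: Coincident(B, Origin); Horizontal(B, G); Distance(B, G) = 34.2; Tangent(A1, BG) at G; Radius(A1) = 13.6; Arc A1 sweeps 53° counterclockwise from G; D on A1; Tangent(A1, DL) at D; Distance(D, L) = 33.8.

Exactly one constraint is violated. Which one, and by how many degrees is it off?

Tangent(A1, DL) at D — off by 8.30°.

B = (0.00, 0.00) ✓; B.y = 0.00, G.y = 0.00 ✓; |BG| = 34.20 ✓; ∠(HG, GB) = 90.00° ✓; |HG| = 13.60 ✓; bearing(H→D) − bearing(H→G) = 53.00° ✓; |HD| = 13.60 ✓; ∠(HD, DL) = 81.70° ✗; |DL| = 33.80 ✓.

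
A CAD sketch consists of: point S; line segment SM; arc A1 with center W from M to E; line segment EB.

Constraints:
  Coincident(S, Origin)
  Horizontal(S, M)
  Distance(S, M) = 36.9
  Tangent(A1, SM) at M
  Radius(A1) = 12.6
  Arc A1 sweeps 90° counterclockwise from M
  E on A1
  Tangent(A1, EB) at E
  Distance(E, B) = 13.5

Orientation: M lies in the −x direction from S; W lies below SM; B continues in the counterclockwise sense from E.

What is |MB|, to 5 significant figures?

28.982

S is at the origin; SM is horizontal with |SM| = 36.9 and M on the −x side, so M = (-36.900, 0.0000). The tangent condition forces WM to be normal to SM, so W = M + (0, -12.6) = (-36.900, -12.600). On A1, M sits at bearing 90° from W; a 90° counterclockwise sweep puts E at bearing 180°, so E = W + 12.6·(cos 180°, sin 180°) = (-49.500, -12.600). The tangent condition forces WE to be normal to EB, so EB runs along (−sin 180°, cos 180°); with |EB| = 13.5, B = (-49.500, -26.100). Then |MB| = |B − M| = 28.982.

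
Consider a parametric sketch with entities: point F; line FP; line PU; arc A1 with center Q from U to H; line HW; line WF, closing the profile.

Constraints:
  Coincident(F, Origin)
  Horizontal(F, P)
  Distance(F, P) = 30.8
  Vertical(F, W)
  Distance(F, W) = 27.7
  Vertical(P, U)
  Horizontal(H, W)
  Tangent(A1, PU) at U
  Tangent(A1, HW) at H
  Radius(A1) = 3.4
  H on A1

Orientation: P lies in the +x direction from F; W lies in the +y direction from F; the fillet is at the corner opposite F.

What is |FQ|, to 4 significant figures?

36.62

F and W share the same x with |FW| = 27.7 and W on the +y side, so W = (0.000, 27.70). The virtual corner opposite F is at (30.80, 27.70). Since A1 is tangent to PU there, QU ⟂ PU and A1 meets HW tangentially, so QH is at right angles to HW, with radius 3.4, so the center Q sits 3.4 in from both sides at Q = (27.40, 24.30). Then |FQ| = |Q − F| = 36.62.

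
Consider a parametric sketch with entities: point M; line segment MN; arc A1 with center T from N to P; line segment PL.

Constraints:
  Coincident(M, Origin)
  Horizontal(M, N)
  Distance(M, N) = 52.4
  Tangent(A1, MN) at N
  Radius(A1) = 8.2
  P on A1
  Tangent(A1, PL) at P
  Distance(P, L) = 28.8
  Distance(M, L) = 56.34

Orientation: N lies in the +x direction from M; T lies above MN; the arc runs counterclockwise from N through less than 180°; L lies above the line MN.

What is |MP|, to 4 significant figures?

60.54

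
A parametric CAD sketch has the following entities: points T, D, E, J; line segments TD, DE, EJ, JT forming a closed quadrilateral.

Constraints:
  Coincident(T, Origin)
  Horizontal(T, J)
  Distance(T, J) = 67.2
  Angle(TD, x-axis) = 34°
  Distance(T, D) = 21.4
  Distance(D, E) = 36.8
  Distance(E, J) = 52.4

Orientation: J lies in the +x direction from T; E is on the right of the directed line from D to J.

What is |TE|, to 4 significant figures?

32.40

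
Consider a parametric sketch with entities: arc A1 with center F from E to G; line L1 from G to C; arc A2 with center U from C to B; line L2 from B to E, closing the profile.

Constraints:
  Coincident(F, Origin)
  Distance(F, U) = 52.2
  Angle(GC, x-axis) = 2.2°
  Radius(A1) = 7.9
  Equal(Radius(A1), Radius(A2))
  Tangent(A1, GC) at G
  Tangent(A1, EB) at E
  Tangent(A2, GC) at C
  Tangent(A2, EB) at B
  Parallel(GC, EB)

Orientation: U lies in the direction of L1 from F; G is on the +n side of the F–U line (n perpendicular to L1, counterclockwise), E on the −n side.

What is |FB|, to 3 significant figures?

52.8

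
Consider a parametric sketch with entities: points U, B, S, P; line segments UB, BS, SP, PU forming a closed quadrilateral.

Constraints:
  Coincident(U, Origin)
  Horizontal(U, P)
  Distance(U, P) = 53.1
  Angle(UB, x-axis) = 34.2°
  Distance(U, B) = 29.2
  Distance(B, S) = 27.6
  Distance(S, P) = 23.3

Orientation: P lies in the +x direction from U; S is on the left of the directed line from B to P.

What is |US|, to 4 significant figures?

55.94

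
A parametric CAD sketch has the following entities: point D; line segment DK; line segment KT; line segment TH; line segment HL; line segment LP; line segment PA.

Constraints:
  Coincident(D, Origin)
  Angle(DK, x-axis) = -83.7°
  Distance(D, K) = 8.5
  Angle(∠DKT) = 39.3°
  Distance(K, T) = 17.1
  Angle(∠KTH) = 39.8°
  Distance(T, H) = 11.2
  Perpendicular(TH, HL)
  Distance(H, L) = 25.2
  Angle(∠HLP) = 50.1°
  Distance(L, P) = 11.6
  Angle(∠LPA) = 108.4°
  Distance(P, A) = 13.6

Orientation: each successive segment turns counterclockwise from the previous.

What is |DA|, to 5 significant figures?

4.9297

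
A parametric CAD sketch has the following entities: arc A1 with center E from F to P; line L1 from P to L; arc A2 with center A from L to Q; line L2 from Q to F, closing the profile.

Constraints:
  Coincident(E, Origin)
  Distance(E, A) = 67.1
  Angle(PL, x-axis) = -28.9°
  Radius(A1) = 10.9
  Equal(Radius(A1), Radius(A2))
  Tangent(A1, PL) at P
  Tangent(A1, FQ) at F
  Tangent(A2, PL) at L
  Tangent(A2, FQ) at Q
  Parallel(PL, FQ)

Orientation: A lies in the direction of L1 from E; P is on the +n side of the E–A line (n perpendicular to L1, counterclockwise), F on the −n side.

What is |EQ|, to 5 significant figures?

67.980

The slot axis is L1's direction at -28.9°, so u = (cos -28.9°, sin -28.9°) = (0.87546, -0.48328) and n = (−sin -28.9°, cos -28.9°) = (0.48328, 0.87546). E is at the origin and A lies 67.1 along u from E, so A = 67.1·u = (58.744, -32.428). Tangency of A1 to both parallel lines with radius 10.9 puts P and F at E ± 10.9·n: P = (5.2678, 9.5426), F = (-5.2678, -9.5426). Equal radii place L and Q the same way about A: L = A + 10.9·n = (64.011, -22.886), Q = A − 10.9·n = (53.476, -41.971). Then |EQ| = |Q − E| = 67.980.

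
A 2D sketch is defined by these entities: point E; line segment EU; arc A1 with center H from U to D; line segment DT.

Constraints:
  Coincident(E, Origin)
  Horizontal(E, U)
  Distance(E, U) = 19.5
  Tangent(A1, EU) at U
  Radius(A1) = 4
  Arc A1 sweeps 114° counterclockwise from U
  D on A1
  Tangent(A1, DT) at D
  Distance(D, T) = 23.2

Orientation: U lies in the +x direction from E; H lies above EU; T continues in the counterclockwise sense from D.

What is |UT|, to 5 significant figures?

27.437

On A1, U sits at bearing -90° from H; a 114° counterclockwise sweep puts D at bearing 24°, so D = H + 4.0·(cos 24°, sin 24°) = (23.154, 5.6269). The tangent condition forces HD to be normal to DT, so DT runs along (−sin 24°, cos 24°); with |DT| = 23.2, T = (13.718, 26.821). Then |UT| = |T − U| = 27.437.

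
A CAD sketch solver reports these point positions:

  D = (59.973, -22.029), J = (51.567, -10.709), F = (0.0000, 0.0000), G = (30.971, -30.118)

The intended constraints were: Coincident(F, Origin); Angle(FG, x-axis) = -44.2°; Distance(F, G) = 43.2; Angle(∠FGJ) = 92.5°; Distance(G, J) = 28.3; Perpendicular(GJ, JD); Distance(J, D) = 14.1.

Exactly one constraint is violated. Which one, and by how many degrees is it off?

Perpendicular(GJ, JD) — off by 6.70°.

F = (0.00, 0.00) ✓; FG at -44.20° ✓; |FG| = 43.20 ✓; ∠FGJ = 92.50° ✓; |GJ| = 28.30 ✓; ∠(GJ, JD) = 96.70° ✗; |JD| = 14.10 ✓.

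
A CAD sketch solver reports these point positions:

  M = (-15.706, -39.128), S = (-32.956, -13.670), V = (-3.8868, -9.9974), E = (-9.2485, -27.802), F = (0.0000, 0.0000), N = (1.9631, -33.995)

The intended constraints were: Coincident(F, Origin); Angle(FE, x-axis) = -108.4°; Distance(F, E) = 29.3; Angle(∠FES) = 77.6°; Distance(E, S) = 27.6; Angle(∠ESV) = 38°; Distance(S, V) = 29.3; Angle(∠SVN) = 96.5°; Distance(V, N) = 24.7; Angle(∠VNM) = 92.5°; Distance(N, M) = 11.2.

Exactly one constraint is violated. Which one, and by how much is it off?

Distance(N, M) = 11.2 — off by 7.20.

F = (0.00, 0.00) ✓; FE at -108.4° ✓; |FE| = 29.30 ✓; ∠FES = 77.60° ✓; |ES| = 27.60 ✓; ∠ESV = 38.00° ✓; |SV| = 29.30 ✓; ∠SVN = 96.50° ✓; |VN| = 24.70 ✓; ∠VNM = 92.50° ✓; |NM| = 18.40 ✗.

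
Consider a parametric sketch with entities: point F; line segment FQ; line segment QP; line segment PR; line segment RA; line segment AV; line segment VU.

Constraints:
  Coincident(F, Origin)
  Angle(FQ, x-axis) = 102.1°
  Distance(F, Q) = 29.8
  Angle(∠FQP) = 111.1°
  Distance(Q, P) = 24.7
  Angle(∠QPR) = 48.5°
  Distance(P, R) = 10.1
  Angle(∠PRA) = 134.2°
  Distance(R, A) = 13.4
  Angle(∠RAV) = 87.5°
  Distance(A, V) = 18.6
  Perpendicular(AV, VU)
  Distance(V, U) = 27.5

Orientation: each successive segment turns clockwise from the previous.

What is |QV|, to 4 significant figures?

11.36

∠PRA = 134.2° gives RA at -144.1° from the x-axis; with |RA| = 13.4, A = (2.109, 24.81). ∠RAV = 87.5° gives AV at 123.4° from the x-axis; with |AV| = 18.6, V = (-8.130, 40.34). Then |QV| = |V − Q| = 11.36.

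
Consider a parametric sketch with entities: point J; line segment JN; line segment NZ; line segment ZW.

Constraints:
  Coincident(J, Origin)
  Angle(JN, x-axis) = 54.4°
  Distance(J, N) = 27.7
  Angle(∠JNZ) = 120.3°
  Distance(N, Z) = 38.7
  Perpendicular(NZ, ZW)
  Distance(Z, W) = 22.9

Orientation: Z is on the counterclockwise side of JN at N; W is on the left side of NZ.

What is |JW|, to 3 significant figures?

52.7

∠JNZ = 120.3°, so NZ runs at 54.4° + (180° − 120.3°) = 114° from the x-axis; with |NZ| = 38.7, Z = N + 38.7·(cos 114°, sin 114°) = (0.322, 57.8). NZ ⟂ ZW; with |ZW| = 22.9 on the left of NZ, W = Z + 22.9·(-0.913, -0.408) = (-20.6, 48.5). Then |JW| = |W − J| = 52.7.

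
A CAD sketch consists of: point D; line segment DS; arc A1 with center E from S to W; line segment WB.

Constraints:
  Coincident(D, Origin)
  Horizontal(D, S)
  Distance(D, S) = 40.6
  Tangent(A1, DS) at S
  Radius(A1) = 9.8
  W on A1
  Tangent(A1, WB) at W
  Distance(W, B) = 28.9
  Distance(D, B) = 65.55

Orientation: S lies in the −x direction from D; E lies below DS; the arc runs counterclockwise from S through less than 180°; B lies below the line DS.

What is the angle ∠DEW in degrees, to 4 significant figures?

159.2°

Checks: |EW| = 9.800 ✓; ∠(EW, WB) = 90.00° ✓; |WB| = 28.90 ✓; |DB| = 65.55 ✓.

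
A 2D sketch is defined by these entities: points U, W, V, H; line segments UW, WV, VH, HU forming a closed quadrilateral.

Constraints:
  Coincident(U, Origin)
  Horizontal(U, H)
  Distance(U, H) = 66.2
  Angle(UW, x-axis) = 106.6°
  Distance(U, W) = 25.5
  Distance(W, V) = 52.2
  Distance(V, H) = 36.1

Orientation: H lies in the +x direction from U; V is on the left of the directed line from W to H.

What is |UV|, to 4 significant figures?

53.30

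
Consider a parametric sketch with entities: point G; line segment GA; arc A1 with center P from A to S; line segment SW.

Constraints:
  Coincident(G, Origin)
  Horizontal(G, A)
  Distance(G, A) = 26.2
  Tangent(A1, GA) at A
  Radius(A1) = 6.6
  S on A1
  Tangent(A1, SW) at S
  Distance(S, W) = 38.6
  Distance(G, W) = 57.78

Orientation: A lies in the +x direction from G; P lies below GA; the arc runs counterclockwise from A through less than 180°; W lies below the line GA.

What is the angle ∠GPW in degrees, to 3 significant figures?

121°

G is at the origin; GA is horizontal with |GA| = 26.2 and A on the +x side, so A = (26.2, 0.00). The tangent condition forces PA to be normal to GA, so P = A + (0, -6.6) = (26.2, -6.60). Since PS ⟂ SW (tangency), |PW| = √(6.6² + 38.6²) = 39.2 regardless of where S sits on A1. So W lies on both circle(G, 57.78) and circle(P, 39.2); the below-GA intersection is W = (37.3, -44.2). S is the foot of the tangent from W: S = (20.3, -9.50).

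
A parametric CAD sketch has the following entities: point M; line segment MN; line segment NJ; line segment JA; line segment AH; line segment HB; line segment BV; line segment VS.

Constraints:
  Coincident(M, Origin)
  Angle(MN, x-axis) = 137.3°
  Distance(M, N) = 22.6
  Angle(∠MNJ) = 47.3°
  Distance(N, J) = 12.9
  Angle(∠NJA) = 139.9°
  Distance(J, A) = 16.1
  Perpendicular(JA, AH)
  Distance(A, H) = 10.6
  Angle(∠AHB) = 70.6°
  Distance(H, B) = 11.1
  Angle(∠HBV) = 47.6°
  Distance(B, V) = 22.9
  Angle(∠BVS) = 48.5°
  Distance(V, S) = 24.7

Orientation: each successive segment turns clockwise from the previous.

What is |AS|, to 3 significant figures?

20.5

M is at the origin; MN runs at 137.3° with length 22.6, so N = (-16.6, 15.3). ∠MNJ = 47.3° gives NJ at 4.60° from the x-axis; with |NJ| = 12.9, J = (-3.75, 16.4). ∠NJA = 139.9° gives JA at -35.5° from the x-axis; with |JA| = 16.1, A = (9.36, 7.01). JA is perpendicular to AH, so AH runs at -125°; with |AH| = 10.6, H = (3.20, -1.62). ∠AHB = 70.6° gives HB at 125° from the x-axis; with |HB| = 11.1, B = (-3.18, 7.46). ∠HBV = 47.6° gives BV at -7.30° from the x-axis; with |BV| = 22.9, V = (19.5, 4.55). ∠BVS = 48.5° gives VS at -139° from the x-axis; with |VS| = 24.7, S = (0.948, -11.7). Then |AS| = |S − A| = 20.5.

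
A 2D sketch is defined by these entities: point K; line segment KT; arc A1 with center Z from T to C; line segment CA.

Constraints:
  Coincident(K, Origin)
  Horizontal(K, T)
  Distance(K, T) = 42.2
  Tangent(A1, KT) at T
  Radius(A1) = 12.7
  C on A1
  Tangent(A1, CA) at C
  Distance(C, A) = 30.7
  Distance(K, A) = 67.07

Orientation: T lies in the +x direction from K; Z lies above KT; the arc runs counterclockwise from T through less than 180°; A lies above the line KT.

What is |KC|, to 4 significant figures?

56.69

Checks: K = (0.00, 0.00) ✓; ∠(ZT, TK) = 90.00° ✓; |ZT| = 12.70 ✓; |ZC| = 12.70 ✓; ∠(ZC, CA) = 90.00° ✓; |CA| = 30.70 ✓; |KA| = 67.07 ✓.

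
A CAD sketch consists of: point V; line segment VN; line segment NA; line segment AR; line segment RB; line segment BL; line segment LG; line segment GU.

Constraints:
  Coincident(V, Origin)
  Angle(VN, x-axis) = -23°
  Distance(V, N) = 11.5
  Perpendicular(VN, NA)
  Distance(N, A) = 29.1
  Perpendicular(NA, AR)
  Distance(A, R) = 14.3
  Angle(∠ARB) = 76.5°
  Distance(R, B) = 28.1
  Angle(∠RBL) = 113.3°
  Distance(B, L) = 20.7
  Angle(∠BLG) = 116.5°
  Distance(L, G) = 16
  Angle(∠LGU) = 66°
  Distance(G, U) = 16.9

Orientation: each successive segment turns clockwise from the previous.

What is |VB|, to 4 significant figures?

4.158

NA ⟂ AR, so AR runs at 157.0°; with |AR| = 14.3, R = (-13.95, -25.69). ∠ARB = 76.5° gives RB at 53.50° from the x-axis; with |RB| = 28.1, B = (2.767, -3.104). Then |VB| = |B − V| = 4.158.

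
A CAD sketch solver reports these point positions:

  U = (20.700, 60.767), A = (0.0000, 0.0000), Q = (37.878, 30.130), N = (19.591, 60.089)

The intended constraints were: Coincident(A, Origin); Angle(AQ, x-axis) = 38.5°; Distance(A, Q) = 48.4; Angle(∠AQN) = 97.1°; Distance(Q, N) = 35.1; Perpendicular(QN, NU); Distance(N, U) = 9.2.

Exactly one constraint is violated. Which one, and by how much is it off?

Distance(N, U) = 9.2 — off by 7.90.

A = (0.00, 0.00) ✓; AQ at 38.50° ✓; |AQ| = 48.40 ✓; ∠AQN = 97.10° ✓; |QN| = 35.10 ✓; ∠(QN, NU) = 89.96° ✓; |NU| = 1.300 ✗.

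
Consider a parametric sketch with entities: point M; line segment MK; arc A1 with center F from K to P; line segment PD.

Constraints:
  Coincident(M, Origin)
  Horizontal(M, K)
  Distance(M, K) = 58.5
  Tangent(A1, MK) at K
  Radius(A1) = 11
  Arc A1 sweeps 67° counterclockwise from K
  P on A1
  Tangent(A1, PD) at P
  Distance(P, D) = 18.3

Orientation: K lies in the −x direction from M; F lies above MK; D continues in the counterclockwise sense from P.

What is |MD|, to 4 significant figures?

47.48

On A1, K sits at bearing -90° from F; a 67° counterclockwise sweep puts P at bearing -23°, so P = F + 11.0·(cos -23°, sin -23°) = (-48.37, 6.702). Since A1 is tangent to PD there, FP ⟂ PD, so PD runs along (−sin -23°, cos -23°); with |PD| = 18.3, D = (-41.22, 23.55). Then |MD| = |D − M| = 47.48.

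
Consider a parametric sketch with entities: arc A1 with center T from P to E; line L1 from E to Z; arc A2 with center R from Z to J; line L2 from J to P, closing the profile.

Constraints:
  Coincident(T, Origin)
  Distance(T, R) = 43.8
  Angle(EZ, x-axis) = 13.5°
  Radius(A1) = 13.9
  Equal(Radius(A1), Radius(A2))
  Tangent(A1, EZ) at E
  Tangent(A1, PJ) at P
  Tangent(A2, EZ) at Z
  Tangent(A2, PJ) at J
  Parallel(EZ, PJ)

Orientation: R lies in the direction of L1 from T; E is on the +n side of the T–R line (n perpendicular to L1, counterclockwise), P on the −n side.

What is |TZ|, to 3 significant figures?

46.0

Tangency of A1 to both parallel lines with radius 13.9 puts E and P at T ± 13.9·n: E = (-3.24, 13.5), P = (3.24, -13.5). Equal radii place Z and J the same way about R: Z = R + 13.9·n = (39.3, 23.7), J = R − 13.9·n = (45.8, -3.29). Then |TZ| = |Z − T| = 46.0.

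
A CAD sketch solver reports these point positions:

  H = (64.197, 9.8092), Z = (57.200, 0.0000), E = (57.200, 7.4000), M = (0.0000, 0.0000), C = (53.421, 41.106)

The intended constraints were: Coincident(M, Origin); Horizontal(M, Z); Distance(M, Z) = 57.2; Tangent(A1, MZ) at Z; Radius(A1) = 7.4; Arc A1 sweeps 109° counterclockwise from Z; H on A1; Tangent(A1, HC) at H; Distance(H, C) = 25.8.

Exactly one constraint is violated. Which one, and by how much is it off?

Distance(H, C) = 25.8 — off by 7.30.

M = (0.00, 0.00) ✓; M.y = 0.00, Z.y = 0.00 ✓; |MZ| = 57.20 ✓; ∠(EZ, ZM) = 90.00° ✓; |EZ| = 7.400 ✓; bearing(E→H) − bearing(E→Z) = 109.0° ✓; |EH| = 7.400 ✓; ∠(EH, HC) = 90.00° ✓; |HC| = 33.10 ✗.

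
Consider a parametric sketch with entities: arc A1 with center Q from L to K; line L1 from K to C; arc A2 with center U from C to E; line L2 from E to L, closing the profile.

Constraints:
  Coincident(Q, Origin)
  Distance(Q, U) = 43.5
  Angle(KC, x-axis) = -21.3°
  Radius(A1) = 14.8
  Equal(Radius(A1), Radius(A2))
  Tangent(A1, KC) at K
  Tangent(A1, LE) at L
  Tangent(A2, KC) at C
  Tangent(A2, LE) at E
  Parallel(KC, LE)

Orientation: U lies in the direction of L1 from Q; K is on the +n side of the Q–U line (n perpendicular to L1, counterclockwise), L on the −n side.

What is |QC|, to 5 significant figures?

45.949

The slot axis is L1's direction at -21.3°, so u = (cos -21.3°, sin -21.3°) = (0.93169, -0.36325) and n = (−sin -21.3°, cos -21.3°) = (0.36325, 0.93169). Q is at the origin and U lies 43.5 along u from Q, so U = 43.5·u = (40.529, -15.801). Tangency of A1 to both parallel lines with radius 14.8 puts K and L at Q ± 14.8·n: K = (5.3761, 13.789), L = (-5.3761, -13.789). Equal radii place C and E the same way about U: C = U + 14.8·n = (45.905, -2.0124), E = U − 14.8·n = (35.152, -29.590). Then |QC| = |C − Q| = 45.949.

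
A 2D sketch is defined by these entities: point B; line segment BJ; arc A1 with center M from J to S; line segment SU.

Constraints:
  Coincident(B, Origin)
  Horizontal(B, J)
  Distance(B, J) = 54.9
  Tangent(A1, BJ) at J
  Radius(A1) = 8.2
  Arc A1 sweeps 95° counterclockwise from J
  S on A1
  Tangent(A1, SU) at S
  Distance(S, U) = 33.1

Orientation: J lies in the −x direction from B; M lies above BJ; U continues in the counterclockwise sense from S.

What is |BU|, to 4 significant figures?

64.93

On A1, J sits at bearing -90° from M; a 95° counterclockwise sweep puts S at bearing 5°, so S = M + 8.2·(cos 5°, sin 5°) = (-46.73, 8.915). A1 meets SU tangentially, so MS is at right angles to SU, so SU runs along (−sin 5°, cos 5°); with |SU| = 33.1, U = (-49.62, 41.89). Then |BU| = |U − B| = 64.93.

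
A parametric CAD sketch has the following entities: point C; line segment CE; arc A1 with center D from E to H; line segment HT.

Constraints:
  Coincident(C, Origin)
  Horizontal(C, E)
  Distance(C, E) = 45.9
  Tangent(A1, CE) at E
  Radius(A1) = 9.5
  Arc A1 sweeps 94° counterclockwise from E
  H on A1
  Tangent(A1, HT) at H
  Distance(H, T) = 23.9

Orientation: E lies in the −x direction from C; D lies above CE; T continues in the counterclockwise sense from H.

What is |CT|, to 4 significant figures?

51.06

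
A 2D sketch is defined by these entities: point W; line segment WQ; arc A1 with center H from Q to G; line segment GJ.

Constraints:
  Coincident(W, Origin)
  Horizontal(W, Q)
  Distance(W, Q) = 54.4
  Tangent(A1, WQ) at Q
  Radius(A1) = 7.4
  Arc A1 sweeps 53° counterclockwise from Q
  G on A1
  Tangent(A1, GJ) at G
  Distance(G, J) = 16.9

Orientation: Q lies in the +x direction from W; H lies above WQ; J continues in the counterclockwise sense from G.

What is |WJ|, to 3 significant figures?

72.4

W is at the origin; W and Q share the same y with |WQ| = 54.4 and Q on the +x side, so Q = (54.4, 0.00). Since A1 is tangent to WQ there, HQ ⟂ WQ, so H = Q + (0, 7.4) = (54.4, 7.40). On A1, Q sits at bearing -90° from H; a 53° counterclockwise sweep puts G at bearing -37°, so G = H + 7.4·(cos -37°, sin -37°) = (60.3, 2.95). Since A1 is tangent to GJ there, HG ⟂ GJ, so GJ runs along (−sin -37°, cos -37°); with |GJ| = 16.9, J = (70.5, 16.4). Then |WJ| = |J − W| = 72.4.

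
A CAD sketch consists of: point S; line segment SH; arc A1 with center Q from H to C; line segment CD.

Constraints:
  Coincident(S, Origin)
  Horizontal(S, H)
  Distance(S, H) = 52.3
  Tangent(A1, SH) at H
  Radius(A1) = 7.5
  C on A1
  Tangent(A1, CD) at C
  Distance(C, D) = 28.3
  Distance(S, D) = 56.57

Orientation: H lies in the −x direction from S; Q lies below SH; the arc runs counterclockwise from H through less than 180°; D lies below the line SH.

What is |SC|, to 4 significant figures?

59.80

Checks: S = (0.00, 0.00) ✓; |SH| = 52.30 ✓; |QC| = 7.500 ✓; ∠(QC, CD) = 90.00° ✓; |CD| = 28.30 ✓; |SD| = 56.57 ✓.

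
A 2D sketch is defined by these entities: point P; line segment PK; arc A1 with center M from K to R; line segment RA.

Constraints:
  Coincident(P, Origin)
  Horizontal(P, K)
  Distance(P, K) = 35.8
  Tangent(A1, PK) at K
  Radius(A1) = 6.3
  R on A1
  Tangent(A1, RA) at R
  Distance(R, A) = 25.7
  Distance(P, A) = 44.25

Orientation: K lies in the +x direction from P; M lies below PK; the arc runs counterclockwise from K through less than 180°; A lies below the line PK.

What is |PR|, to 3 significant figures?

30.2

Checks: ∠(MK, KP) = 90.00° ✓; |MK| = 6.300 ✓; |MR| = 6.300 ✓; ∠(MR, RA) = 90.00° ✓; |RA| = 25.70 ✓; |PA| = 44.25 ✓.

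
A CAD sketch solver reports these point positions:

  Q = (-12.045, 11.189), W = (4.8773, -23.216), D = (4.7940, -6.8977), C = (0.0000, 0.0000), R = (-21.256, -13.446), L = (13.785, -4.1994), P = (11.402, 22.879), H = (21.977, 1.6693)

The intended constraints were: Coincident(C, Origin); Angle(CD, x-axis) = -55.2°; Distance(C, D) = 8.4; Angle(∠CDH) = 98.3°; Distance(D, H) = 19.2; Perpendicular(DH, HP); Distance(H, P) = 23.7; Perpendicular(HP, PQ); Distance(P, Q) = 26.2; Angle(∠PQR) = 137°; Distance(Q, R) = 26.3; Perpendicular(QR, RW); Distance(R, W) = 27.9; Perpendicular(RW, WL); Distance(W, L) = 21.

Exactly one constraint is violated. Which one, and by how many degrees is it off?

Perpendicular(RW, WL) — off by 4.60°.

C = (0.00, 0.00) ✓; CD at -55.20° ✓; |CD| = 8.400 ✓; ∠CDH = 98.30° ✓; |DH| = 19.20 ✓; ∠(DH, HP) = 90.00° ✓; |HP| = 23.70 ✓; ∠(HP, PQ) = 90.00° ✓; |PQ| = 26.20 ✓; ∠PQR = 137.0° ✓; |QR| = 26.30 ✓; ∠(QR, RW) = 90.00° ✓; |RW| = 27.90 ✓; ∠(RW, WL) = 85.40° ✗; |WL| = 21.00 ✓.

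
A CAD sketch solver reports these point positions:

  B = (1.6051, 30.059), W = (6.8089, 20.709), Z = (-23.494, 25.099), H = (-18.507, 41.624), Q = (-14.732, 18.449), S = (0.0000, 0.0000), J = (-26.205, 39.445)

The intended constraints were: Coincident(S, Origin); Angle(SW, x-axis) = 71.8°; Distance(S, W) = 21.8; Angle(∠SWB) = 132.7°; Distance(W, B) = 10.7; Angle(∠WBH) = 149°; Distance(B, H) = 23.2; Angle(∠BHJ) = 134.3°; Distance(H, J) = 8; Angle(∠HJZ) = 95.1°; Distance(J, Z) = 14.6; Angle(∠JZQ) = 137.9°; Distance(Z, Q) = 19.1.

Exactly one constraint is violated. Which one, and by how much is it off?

Distance(Z, Q) = 19.1 — off by 8.10.

S = (0.00, 0.00) ✓; SW at 71.80° ✓; |SW| = 21.80 ✓; ∠SWB = 132.7° ✓; |WB| = 10.70 ✓; ∠WBH = 149.0° ✓; |BH| = 23.20 ✓; ∠BHJ = 134.3° ✓; |HJ| = 8.000 ✓; ∠HJZ = 95.10° ✓; |JZ| = 14.60 ✓; ∠JZQ = 137.9° ✓; |ZQ| = 11.00 ✗.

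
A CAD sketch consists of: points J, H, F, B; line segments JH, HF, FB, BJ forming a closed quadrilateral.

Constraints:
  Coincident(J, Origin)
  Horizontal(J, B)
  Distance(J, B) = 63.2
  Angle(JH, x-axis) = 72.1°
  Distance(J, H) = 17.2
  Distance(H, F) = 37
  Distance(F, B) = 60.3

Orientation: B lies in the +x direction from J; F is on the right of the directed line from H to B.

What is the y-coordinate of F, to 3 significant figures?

-20.6

Checks: |HF| = 37.00 ✓; |FB| = 60.30 ✓.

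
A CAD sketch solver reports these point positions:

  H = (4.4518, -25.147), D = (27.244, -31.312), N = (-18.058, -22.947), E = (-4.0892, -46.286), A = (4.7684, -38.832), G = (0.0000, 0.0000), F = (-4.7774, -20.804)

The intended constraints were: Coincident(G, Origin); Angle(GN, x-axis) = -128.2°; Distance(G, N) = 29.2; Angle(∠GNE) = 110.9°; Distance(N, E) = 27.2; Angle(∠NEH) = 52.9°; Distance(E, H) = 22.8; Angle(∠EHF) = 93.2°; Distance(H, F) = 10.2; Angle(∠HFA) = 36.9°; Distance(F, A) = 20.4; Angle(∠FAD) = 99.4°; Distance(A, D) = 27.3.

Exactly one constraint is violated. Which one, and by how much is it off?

Distance(A, D) = 27.3 — off by 3.60.

G = (0.00, 0.00) ✓; GN at -128.2° ✓; |GN| = 29.20 ✓; ∠GNE = 110.9° ✓; |NE| = 27.20 ✓; ∠NEH = 52.90° ✓; |EH| = 22.80 ✓; ∠EHF = 93.20° ✓; |HF| = 10.20 ✓; ∠HFA = 36.90° ✓; |FA| = 20.40 ✓; ∠FAD = 99.40° ✓; |AD| = 23.70 ✗.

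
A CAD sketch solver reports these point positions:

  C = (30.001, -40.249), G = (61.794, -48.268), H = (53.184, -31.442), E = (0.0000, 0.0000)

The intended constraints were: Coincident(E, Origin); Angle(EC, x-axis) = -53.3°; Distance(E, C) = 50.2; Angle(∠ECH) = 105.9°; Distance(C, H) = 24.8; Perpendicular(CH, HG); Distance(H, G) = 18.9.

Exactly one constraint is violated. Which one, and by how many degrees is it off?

Perpendicular(CH, HG) — off by 6.30°.

E = (0.00, 0.00) ✓; EC at -53.30° ✓; |EC| = 50.20 ✓; ∠ECH = 105.9° ✓; |CH| = 24.80 ✓; ∠(CH, HG) = 83.70° ✗; |HG| = 18.90 ✓.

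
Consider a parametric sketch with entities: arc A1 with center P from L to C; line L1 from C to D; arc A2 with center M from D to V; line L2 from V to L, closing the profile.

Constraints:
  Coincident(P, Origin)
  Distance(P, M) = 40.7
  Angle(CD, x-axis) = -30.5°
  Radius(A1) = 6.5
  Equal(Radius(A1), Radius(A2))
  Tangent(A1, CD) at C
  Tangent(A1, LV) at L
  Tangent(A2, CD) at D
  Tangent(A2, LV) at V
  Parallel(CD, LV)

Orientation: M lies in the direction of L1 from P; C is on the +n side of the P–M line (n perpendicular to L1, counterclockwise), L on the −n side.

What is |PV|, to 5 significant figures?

41.216

The slot axis is L1's direction at -30.5°, so u = (cos -30.5°, sin -30.5°) = (0.86163, -0.50754) and n = (−sin -30.5°, cos -30.5°) = (0.50754, 0.86163). P is at the origin and M lies 40.7 along u from P, so M = 40.7·u = (35.068, -20.657). Tangency of A1 to both parallel lines with radius 6.5 puts C and L at P ± 6.5·n: C = (3.2990, 5.6006), L = (-3.2990, -5.6006). Equal radii place D and V the same way about M: D = M + 6.5·n = (38.367, -15.056), V = M − 6.5·n = (31.769, -26.257). Then |PV| = |V − P| = 41.216.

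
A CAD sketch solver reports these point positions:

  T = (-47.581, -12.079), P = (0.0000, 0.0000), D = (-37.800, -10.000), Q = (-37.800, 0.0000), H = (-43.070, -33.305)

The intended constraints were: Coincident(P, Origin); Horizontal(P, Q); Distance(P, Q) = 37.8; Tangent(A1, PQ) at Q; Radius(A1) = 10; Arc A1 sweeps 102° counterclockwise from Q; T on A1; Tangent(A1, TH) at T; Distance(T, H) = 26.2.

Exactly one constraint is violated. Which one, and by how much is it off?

Distance(T, H) = 26.2 — off by 4.50.

P = (0.00, 0.00) ✓; P.y = 0.00, Q.y = 0.00 ✓; |PQ| = 37.80 ✓; ∠(DQ, QP) = 90.00° ✓; |DQ| = 10.00 ✓; bearing(D→T) − bearing(D→Q) = 102.0° ✓; |DT| = 10.00 ✓; ∠(DT, TH) = 90.00° ✓; |TH| = 21.70 ✗.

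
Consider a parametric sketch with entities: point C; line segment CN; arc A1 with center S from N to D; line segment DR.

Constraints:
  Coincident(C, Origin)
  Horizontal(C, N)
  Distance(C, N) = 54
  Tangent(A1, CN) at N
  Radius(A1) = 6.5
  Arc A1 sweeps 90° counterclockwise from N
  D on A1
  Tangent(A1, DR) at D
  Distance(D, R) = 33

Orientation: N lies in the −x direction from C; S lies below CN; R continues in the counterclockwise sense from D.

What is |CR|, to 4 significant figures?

72.25

C is at the origin; CN is horizontal with |CN| = 54.0 and N on the −x side, so N = (-54.00, 0.000). A1 meets CN tangentially, so SN is at right angles to CN, so S = N + (0, -6.5) = (-54.00, -6.500). On A1, N sits at bearing 90° from S; a 90° counterclockwise sweep puts D at bearing 180°, so D = S + 6.5·(cos 180°, sin 180°) = (-60.50, -6.500). Tangency of A1 to DR means the radius SD is perpendicular to DR, so DR runs along (−sin 180°, cos 180°); with |DR| = 33.0, R = (-60.50, -39.50). Then |CR| = |R − C| = 72.25.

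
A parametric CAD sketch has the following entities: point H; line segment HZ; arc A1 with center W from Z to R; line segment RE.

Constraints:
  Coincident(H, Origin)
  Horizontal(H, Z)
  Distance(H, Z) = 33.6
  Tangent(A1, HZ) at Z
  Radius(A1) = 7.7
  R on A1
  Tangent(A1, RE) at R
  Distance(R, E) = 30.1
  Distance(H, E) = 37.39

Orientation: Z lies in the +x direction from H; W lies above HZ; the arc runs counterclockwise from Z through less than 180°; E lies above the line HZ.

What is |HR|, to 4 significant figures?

41.02

H is at the origin; H and Z share the same y with |HZ| = 33.6 and Z on the +x side, so Z = (33.60, 0.000). Tangency of A1 to HZ means the radius WZ is perpendicular to HZ, so W = Z + (0, 7.7) = (33.60, 7.700). Since WR ⟂ RE (tangency), |WE| = √(7.7² + 30.1²) = 31.07 regardless of where R sits on A1. So E lies on both circle(H, 37.39) and circle(W, 31.07); the above-HZ intersection is E = (16.42, 33.59). R is the foot of the tangent from E: R = (38.76, 13.41).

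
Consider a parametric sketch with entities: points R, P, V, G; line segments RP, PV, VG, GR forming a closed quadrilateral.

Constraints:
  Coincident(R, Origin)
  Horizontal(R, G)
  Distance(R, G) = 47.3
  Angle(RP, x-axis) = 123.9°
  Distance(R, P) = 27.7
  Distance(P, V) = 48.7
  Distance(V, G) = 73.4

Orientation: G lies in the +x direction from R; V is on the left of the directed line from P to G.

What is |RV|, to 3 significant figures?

64.8

R is at the origin; RG is horizontal with |RG| = 47.3 and G in +x, so G = (47.3, 0). RP runs at 123.9° with |RP| = 27.7, so P = (-15.4, 23.0). V is determined by |PV| = 48.7 and |VG| = 73.4 together: it lies at the intersection of circle(P, 48.7) and circle(G, 73.4). With |PG| = 66.8, the foot of the radical line on PG is 10.9 from P and the perpendicular offset is √(48.7² − 10.9²) = 47.5. Taking the left-of-PG solution: V = (11.1, 63.8).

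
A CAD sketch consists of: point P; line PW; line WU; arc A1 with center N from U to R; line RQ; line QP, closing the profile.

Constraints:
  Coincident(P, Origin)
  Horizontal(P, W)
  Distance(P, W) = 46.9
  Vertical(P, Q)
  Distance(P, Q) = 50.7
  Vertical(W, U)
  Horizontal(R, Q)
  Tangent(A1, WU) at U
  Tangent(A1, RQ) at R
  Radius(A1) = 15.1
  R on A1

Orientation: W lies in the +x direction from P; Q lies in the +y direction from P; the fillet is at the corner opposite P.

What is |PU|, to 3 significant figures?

58.9

The virtual corner opposite P is at (46.9, 50.7). The tangent condition forces NU to be normal to WU and tangency of A1 to RQ means the radius NR is perpendicular to RQ, with radius 15.1, so the center N sits 15.1 in from both sides at N = (31.8, 35.6). That places the tangent points at U = (46.9, 35.6) on WU and R = (31.8, 50.7) on RQ. Then |PU| = |U − P| = 58.9.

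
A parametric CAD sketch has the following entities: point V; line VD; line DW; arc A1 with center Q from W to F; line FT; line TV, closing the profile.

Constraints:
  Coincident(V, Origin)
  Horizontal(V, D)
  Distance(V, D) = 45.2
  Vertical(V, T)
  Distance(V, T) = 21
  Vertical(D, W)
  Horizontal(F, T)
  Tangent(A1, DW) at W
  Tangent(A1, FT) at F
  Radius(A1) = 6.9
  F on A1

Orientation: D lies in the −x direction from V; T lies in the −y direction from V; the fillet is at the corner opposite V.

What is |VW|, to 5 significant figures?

47.348

The virtual corner opposite V is at (-45.200, -21.000). Since A1 is tangent to DW there, QW ⟂ DW and since A1 is tangent to FT there, QF ⟂ FT, with radius 6.9, so the center Q sits 6.9 in from both sides at Q = (-38.300, -14.100). That places the tangent points at W = (-45.200, -14.100) on DW and F = (-38.300, -21.000) on FT. Then |VW| = |W − V| = 47.348.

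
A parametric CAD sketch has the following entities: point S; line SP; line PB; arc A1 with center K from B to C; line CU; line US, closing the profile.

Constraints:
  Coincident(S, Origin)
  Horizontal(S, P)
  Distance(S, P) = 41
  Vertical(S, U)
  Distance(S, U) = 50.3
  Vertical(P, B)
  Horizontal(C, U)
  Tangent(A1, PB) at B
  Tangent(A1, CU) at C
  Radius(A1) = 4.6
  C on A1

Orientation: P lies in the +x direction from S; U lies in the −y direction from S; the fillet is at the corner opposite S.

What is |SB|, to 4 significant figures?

61.40

The virtual corner opposite S is at (41.00, -50.30). The tangent condition forces KB to be normal to PB and tangency of A1 to CU means the radius KC is perpendicular to CU, with radius 4.6, so the center K sits 4.6 in from both sides at K = (36.40, -45.70). That places the tangent points at B = (41.00, -45.70) on PB and C = (36.40, -50.30) on CU. Then |SB| = |B − S| = 61.40.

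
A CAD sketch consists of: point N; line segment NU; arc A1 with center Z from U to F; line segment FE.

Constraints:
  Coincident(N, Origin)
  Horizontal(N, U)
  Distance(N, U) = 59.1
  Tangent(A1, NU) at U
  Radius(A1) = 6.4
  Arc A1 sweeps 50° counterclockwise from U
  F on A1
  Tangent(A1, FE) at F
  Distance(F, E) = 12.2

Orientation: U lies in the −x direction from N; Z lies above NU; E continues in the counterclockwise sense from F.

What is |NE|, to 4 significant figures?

47.79

N is at the origin; N and U share the same y with |NU| = 59.1 and U on the −x side, so U = (-59.10, 0.000). A1 meets NU tangentially, so ZU is at right angles to NU, so Z = U + (0, 6.4) = (-59.10, 6.400). On A1, U sits at bearing -90° from Z; a 50° counterclockwise sweep puts F at bearing -40°, so F = Z + 6.4·(cos -40°, sin -40°) = (-54.20, 2.286). The tangent condition forces ZF to be normal to FE, so FE runs along (−sin -40°, cos -40°); with |FE| = 12.2, E = (-46.36, 11.63). Then |NE| = |E − N| = 47.79.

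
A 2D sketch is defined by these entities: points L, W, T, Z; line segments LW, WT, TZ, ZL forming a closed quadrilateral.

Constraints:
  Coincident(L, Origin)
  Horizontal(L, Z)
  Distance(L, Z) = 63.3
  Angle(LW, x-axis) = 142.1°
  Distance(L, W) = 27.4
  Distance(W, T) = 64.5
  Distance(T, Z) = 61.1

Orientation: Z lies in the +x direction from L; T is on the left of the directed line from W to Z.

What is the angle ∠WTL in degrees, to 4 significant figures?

24.97°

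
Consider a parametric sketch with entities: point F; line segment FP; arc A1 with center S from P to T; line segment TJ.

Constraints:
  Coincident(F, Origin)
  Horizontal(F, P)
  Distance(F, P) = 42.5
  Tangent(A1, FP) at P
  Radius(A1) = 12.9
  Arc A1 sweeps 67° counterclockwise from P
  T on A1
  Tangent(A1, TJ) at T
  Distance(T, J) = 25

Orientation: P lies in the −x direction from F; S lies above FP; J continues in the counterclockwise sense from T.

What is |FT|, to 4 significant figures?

31.62

Tangency of A1 to FP means the radius SP is perpendicular to FP, so S = P + (0, 12.9) = (-42.50, 12.90). On A1, P sits at bearing -90° from S; a 67° counterclockwise sweep puts T at bearing -23°, so T = S + 12.9·(cos -23°, sin -23°) = (-30.63, 7.860). Then |FT| = |T − F| = 31.62.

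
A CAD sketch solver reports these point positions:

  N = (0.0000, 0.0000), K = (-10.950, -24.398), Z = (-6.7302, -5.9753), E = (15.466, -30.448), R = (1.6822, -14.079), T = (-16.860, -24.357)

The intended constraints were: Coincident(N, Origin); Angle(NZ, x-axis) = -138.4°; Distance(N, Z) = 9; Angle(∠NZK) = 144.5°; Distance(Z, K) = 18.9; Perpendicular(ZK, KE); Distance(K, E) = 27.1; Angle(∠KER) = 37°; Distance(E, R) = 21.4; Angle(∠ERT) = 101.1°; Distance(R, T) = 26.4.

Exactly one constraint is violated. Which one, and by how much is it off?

Distance(R, T) = 26.4 — off by 5.20.

N = (0.00, 0.00) ✓; NZ at -138.4° ✓; |NZ| = 9.000 ✓; ∠NZK = 144.5° ✓; |ZK| = 18.90 ✓; ∠(ZK, KE) = 90.00° ✓; |KE| = 27.10 ✓; ∠KER = 37.00° ✓; |ER| = 21.40 ✓; ∠ERT = 101.1° ✓; |RT| = 21.20 ✗.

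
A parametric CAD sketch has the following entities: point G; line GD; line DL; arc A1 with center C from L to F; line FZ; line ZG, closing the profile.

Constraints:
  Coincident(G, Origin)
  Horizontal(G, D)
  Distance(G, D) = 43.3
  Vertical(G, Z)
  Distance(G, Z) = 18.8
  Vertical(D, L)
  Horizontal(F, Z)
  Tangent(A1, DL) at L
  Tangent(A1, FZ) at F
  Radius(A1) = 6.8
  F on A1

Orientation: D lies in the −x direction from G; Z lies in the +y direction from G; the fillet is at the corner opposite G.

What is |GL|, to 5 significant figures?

44.932

G is at the origin; G and D share the same y with |GD| = 43.3 and D on the −x side, so D = (-43.300, 0.0000). G and Z share the same x with |GZ| = 18.8 and Z on the +y side, so Z = (0.0000, 18.800). The virtual corner opposite G is at (-43.300, 18.800). The tangent condition forces CL to be normal to DL and the tangent condition forces CF to be normal to FZ, with radius 6.8, so the center C sits 6.8 in from both sides at C = (-36.500, 12.000). That places the tangent points at L = (-43.300, 12.000) on DL and F = (-36.500, 18.800) on FZ. Then |GL| = |L − G| = 44.932.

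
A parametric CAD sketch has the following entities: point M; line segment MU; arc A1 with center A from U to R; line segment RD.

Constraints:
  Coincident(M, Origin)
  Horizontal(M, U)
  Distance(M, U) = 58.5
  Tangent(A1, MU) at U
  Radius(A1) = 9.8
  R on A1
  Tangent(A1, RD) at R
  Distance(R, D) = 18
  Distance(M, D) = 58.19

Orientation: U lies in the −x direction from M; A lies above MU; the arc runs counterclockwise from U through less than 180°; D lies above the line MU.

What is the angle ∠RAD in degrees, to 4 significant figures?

61.43°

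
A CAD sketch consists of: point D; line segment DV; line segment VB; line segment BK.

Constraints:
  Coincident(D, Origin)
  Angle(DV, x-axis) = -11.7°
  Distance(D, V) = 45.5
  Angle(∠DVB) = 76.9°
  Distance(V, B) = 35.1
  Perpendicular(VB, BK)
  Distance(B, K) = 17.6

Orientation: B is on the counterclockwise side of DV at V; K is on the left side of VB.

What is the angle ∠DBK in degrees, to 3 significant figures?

29.2°

D is at the origin; DV runs at -11.7° with length 45.5, so V = 45.5·(cos -11.7°, sin -11.7°) = (44.6, -9.23). ∠DVB = 76.9°, so VB runs at -11.7° + (180° − 76.9°) = 91.4° from the x-axis; with |VB| = 35.1, B = V + 35.1·(cos 91.4°, sin 91.4°) = (43.7, 25.9). The perpendicularity gives BK at right angles to VB; with |BK| = 17.6 on the left of VB, K = B + 17.6·(-1.00, -0.0244) = (26.1, 25.4). Then cos ∠DBK = BD·BK / (|BD||BK|), giving 29.2°.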